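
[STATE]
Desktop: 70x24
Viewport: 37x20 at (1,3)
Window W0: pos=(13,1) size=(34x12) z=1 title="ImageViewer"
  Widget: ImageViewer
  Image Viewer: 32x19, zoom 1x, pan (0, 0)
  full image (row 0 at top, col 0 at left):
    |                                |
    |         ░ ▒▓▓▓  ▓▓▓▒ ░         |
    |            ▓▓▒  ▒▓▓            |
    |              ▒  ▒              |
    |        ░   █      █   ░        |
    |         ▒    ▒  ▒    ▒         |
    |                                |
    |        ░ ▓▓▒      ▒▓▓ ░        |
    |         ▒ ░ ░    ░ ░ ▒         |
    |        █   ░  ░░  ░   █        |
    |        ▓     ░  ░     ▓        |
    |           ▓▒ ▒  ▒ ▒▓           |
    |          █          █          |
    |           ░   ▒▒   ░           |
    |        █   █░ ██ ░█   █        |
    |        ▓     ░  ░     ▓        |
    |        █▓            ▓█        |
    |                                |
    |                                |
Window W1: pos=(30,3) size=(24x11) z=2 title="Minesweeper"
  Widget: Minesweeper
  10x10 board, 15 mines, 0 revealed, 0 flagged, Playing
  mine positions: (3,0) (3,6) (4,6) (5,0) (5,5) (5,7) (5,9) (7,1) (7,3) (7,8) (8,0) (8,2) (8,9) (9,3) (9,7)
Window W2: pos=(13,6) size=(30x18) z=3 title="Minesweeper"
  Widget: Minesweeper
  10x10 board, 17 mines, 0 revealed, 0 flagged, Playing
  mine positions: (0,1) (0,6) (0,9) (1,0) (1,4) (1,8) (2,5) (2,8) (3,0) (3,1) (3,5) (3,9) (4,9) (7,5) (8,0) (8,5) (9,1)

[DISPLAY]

            ┠────────────────┏━━━━━━━
            ┃                ┃ Minesw
            ┃         ░ ▒▓▓▓ ┠───────
            ┏━━━━━━━━━━━━━━━━━━━━━━━━
            ┃ Minesweeper            
            ┠────────────────────────
            ┃■■■■■■■■■■              
            ┃■■■■■■■■■■              
            ┃■■■■■■■■■■              
            ┃■■■■■■■■■■              
            ┃■■■■■■■■■■              
            ┃■■■■■■■■■■              
            ┃■■■■■■■■■■              
            ┃■■■■■■■■■■              
            ┃■■■■■■■■■■              
            ┃■■■■■■■■■■              
            ┃                        
            ┃                        
            ┃                        
            ┃                        


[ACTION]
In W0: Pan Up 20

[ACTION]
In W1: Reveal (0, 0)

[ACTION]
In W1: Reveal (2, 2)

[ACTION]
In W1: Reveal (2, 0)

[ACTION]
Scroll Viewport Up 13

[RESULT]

                                     
            ┏━━━━━━━━━━━━━━━━━━━━━━━━
            ┃ ImageViewer            
            ┠────────────────┏━━━━━━━
            ┃                ┃ Minesw
            ┃         ░ ▒▓▓▓ ┠───────
            ┏━━━━━━━━━━━━━━━━━━━━━━━━
            ┃ Minesweeper            
            ┠────────────────────────
            ┃■■■■■■■■■■              
            ┃■■■■■■■■■■              
            ┃■■■■■■■■■■              
            ┃■■■■■■■■■■              
            ┃■■■■■■■■■■              
            ┃■■■■■■■■■■              
            ┃■■■■■■■■■■              
            ┃■■■■■■■■■■              
            ┃■■■■■■■■■■              
            ┃■■■■■■■■■■              
            ┃                        


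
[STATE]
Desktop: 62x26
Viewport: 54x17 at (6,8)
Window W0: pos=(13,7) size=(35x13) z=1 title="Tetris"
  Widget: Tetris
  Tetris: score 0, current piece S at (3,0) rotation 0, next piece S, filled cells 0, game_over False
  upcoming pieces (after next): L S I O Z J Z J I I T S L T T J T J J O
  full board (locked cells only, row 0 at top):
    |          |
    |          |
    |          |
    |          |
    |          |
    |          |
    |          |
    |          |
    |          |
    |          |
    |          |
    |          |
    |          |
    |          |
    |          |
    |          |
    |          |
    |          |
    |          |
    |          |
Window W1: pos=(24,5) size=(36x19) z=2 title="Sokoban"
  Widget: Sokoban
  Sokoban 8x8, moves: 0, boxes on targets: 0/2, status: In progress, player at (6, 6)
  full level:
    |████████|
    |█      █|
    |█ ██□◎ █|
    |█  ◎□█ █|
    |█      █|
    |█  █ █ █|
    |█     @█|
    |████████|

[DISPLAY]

       ┃ Tetris   ┃████████                          ┃
       ┠──────────┃█      █                          ┃
       ┃          ┃█ ██□◎ █                          ┃
       ┃          ┃█  ◎□█ █                          ┃
       ┃          ┃█      █                          ┃
       ┃          ┃█  █ █ █                          ┃
       ┃          ┃█     @█                          ┃
       ┃          ┃████████                          ┃
       ┃          ┃Moves: 0  0/2                     ┃
       ┃          ┃                                  ┃
       ┃          ┃                                  ┃
       ┗━━━━━━━━━━┃                                  ┃
                  ┃                                  ┃
                  ┃                                  ┃
                  ┃                                  ┃
                  ┗━━━━━━━━━━━━━━━━━━━━━━━━━━━━━━━━━━┛
                                                      


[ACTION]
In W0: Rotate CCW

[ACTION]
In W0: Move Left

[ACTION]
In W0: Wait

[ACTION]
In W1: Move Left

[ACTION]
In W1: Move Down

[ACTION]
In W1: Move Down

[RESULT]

       ┃ Tetris   ┃████████                          ┃
       ┠──────────┃█      █                          ┃
       ┃          ┃█ ██□◎ █                          ┃
       ┃          ┃█  ◎□█ █                          ┃
       ┃          ┃█      █                          ┃
       ┃          ┃█  █ █ █                          ┃
       ┃          ┃█    @ █                          ┃
       ┃          ┃████████                          ┃
       ┃          ┃Moves: 1  0/2                     ┃
       ┃          ┃                                  ┃
       ┃          ┃                                  ┃
       ┗━━━━━━━━━━┃                                  ┃
                  ┃                                  ┃
                  ┃                                  ┃
                  ┃                                  ┃
                  ┗━━━━━━━━━━━━━━━━━━━━━━━━━━━━━━━━━━┛
                                                      


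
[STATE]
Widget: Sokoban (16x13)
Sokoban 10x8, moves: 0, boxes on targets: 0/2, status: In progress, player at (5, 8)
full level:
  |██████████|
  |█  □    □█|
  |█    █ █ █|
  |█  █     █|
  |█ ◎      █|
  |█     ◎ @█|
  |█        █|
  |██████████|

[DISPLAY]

██████████      
█  □    □█      
█    █ █ █      
█  █     █      
█ ◎      █      
█     ◎ @█      
█        █      
██████████      
Moves: 0  0/2   
                
                
                
                


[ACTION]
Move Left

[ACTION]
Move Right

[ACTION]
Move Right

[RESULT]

██████████      
█  □    □█      
█    █ █ █      
█  █     █      
█ ◎      █      
█     ◎ @█      
█        █      
██████████      
Moves: 2  0/2   
                
                
                
                


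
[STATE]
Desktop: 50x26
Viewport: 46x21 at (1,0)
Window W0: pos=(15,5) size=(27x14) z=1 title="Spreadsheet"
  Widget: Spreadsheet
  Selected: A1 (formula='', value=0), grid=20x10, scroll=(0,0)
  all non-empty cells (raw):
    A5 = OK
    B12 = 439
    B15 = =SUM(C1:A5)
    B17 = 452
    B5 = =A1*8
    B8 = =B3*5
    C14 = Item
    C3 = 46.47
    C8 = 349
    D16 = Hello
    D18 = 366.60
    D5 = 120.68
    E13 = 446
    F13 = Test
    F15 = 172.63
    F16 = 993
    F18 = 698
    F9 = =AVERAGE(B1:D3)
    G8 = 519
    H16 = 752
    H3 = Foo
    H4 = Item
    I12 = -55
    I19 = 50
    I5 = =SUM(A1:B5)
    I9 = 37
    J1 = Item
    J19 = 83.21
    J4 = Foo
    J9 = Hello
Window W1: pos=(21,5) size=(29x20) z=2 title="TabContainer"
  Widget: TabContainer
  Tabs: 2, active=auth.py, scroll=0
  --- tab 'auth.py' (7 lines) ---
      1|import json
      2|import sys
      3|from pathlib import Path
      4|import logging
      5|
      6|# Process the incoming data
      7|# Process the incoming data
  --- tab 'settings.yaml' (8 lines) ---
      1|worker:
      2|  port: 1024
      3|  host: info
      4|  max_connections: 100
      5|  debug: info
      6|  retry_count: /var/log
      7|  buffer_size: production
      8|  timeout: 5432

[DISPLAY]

                                              
                                              
                                              
                                              
                                              
              ┏━━━━━┏━━━━━━━━━━━━━━━━━━━━━━━━━
              ┃ Spre┃ TabContainer            
              ┠─────┠─────────────────────────
              ┃A1:  ┃[auth.py]│ settings.yaml 
              ┃     ┃─────────────────────────
              ┃-----┃import json              
              ┃  1  ┃import sys               
              ┃  2  ┃from pathlib import Path 
              ┃  3  ┃import logging           
              ┃  4  ┃                         
              ┃  5 O┃# Process the incoming da
              ┃  6  ┃# Process the incoming da
              ┃  7  ┃                         
              ┗━━━━━┃                         
                    ┃                         
                    ┃                         


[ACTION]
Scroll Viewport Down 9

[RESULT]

              ┏━━━━━┏━━━━━━━━━━━━━━━━━━━━━━━━━
              ┃ Spre┃ TabContainer            
              ┠─────┠─────────────────────────
              ┃A1:  ┃[auth.py]│ settings.yaml 
              ┃     ┃─────────────────────────
              ┃-----┃import json              
              ┃  1  ┃import sys               
              ┃  2  ┃from pathlib import Path 
              ┃  3  ┃import logging           
              ┃  4  ┃                         
              ┃  5 O┃# Process the incoming da
              ┃  6  ┃# Process the incoming da
              ┃  7  ┃                         
              ┗━━━━━┃                         
                    ┃                         
                    ┃                         
                    ┃                         
                    ┃                         
                    ┃                         
                    ┗━━━━━━━━━━━━━━━━━━━━━━━━━
                                              


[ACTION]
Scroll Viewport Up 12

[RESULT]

                                              
                                              
                                              
                                              
                                              
              ┏━━━━━┏━━━━━━━━━━━━━━━━━━━━━━━━━
              ┃ Spre┃ TabContainer            
              ┠─────┠─────────────────────────
              ┃A1:  ┃[auth.py]│ settings.yaml 
              ┃     ┃─────────────────────────
              ┃-----┃import json              
              ┃  1  ┃import sys               
              ┃  2  ┃from pathlib import Path 
              ┃  3  ┃import logging           
              ┃  4  ┃                         
              ┃  5 O┃# Process the incoming da
              ┃  6  ┃# Process the incoming da
              ┃  7  ┃                         
              ┗━━━━━┃                         
                    ┃                         
                    ┃                         


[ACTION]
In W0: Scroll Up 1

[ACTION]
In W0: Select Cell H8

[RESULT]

                                              
                                              
                                              
                                              
                                              
              ┏━━━━━┏━━━━━━━━━━━━━━━━━━━━━━━━━
              ┃ Spre┃ TabContainer            
              ┠─────┠─────────────────────────
              ┃H8:  ┃[auth.py]│ settings.yaml 
              ┃     ┃─────────────────────────
              ┃-----┃import json              
              ┃  1  ┃import sys               
              ┃  2  ┃from pathlib import Path 
              ┃  3  ┃import logging           
              ┃  4  ┃                         
              ┃  5 O┃# Process the incoming da
              ┃  6  ┃# Process the incoming da
              ┃  7  ┃                         
              ┗━━━━━┃                         
                    ┃                         
                    ┃                         


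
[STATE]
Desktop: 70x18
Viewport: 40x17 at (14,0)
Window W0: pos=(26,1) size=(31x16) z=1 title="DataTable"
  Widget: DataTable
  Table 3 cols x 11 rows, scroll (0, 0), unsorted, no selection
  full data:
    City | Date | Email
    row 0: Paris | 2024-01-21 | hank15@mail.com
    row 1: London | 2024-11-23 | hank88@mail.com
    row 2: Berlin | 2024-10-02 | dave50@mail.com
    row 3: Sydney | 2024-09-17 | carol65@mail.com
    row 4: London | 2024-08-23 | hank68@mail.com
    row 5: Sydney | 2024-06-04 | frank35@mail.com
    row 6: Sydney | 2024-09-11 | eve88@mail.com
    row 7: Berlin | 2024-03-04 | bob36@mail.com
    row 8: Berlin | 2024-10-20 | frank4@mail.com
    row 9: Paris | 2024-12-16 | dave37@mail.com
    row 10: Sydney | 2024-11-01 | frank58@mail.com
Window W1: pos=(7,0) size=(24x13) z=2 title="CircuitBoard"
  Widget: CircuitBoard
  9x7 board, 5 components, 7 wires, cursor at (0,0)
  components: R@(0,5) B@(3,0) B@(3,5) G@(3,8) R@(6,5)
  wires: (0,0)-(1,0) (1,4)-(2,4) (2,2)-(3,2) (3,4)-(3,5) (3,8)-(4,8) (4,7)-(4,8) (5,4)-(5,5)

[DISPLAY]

━━━━━━━━━━━━━━━━┓                       
itBoard         ┃━━━━━━━━━━━━━━━━━━━━━━━
────────────────┨aTable                 
 2 3 4 5 6 7 8  ┃───────────────────────
                ┃  │Date      │Email    
                ┃──┼──────────┼─────────
              · ┃s │2024-01-21│hank15@ma
              │ ┃on│2024-11-23│hank88@ma
      ·       · ┃in│2024-10-02│dave50@ma
      │         ┃ey│2024-09-17│carol65@m
      ·       · ┃on│2024-08-23│hank68@ma
                ┃ey│2024-06-04│frank35@m
━━━━━━━━━━━━━━━━┛ey│2024-09-11│eve88@mai
            ┃Berlin│2024-03-04│bob36@mai
            ┃Berlin│2024-10-20│frank4@ma
            ┃Paris │2024-12-16│dave37@ma
            ┗━━━━━━━━━━━━━━━━━━━━━━━━━━━


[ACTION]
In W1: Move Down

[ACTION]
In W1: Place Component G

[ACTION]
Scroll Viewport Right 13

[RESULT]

━━━┓                                    
   ┃━━━━━━━━━━━━━━━━━━━━━━━━━┓          
───┨aTable                   ┃          
8  ┃─────────────────────────┨          
   ┃  │Date      │Email      ┃          
   ┃──┼──────────┼───────────┃          
 · ┃s │2024-01-21│hank15@mail┃          
 │ ┃on│2024-11-23│hank88@mail┃          
 · ┃in│2024-10-02│dave50@mail┃          
   ┃ey│2024-09-17│carol65@mai┃          
 · ┃on│2024-08-23│hank68@mail┃          
   ┃ey│2024-06-04│frank35@mai┃          
━━━┛ey│2024-09-11│eve88@mail.┃          
Berlin│2024-03-04│bob36@mail.┃          
Berlin│2024-10-20│frank4@mail┃          
Paris │2024-12-16│dave37@mail┃          
━━━━━━━━━━━━━━━━━━━━━━━━━━━━━┛          


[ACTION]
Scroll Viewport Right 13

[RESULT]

┓                                       
┃━━━━━━━━━━━━━━━━━━━━━━━━━┓             
┨aTable                   ┃             
┃─────────────────────────┨             
┃  │Date      │Email      ┃             
┃──┼──────────┼───────────┃             
┃s │2024-01-21│hank15@mail┃             
┃on│2024-11-23│hank88@mail┃             
┃in│2024-10-02│dave50@mail┃             
┃ey│2024-09-17│carol65@mai┃             
┃on│2024-08-23│hank68@mail┃             
┃ey│2024-06-04│frank35@mai┃             
┛ey│2024-09-11│eve88@mail.┃             
lin│2024-03-04│bob36@mail.┃             
lin│2024-10-20│frank4@mail┃             
is │2024-12-16│dave37@mail┃             
━━━━━━━━━━━━━━━━━━━━━━━━━━┛             


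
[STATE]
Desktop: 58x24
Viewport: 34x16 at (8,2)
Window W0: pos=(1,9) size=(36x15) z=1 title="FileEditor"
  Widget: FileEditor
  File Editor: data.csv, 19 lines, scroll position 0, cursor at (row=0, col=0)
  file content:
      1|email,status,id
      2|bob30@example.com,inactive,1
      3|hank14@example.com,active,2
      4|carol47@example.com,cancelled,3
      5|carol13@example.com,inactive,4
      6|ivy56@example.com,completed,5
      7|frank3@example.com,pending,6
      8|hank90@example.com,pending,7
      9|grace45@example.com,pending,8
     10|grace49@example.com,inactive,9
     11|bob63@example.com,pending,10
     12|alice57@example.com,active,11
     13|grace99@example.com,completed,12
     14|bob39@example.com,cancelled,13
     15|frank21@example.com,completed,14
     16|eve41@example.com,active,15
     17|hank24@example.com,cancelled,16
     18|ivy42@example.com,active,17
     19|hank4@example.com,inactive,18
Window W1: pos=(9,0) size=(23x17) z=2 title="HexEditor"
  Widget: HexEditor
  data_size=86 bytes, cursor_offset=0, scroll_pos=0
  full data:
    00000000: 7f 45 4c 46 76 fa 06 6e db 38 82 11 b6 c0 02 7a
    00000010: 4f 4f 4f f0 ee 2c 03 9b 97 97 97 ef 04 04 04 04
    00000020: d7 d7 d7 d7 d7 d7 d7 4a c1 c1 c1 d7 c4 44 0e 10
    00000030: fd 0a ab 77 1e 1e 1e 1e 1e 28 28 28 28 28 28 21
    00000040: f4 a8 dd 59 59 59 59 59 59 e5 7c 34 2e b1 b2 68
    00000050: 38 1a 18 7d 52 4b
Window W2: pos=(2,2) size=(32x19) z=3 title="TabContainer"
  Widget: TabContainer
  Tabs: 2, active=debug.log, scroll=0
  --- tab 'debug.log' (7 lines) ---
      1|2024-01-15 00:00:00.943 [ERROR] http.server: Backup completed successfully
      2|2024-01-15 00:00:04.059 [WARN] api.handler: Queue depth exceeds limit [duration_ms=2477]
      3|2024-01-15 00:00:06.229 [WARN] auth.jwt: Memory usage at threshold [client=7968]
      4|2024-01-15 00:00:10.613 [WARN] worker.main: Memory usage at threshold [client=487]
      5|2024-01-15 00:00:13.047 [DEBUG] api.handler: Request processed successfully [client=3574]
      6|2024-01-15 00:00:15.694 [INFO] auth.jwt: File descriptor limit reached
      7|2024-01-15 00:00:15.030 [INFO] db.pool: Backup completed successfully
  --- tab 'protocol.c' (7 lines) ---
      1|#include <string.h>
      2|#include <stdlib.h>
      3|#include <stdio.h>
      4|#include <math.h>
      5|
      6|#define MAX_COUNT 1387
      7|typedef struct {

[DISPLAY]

━━━━━━━━━━━━━━━━━━━━━━━━━┓        
ontainer                 ┃        
─────────────────────────┨        
g.log]│ protocol.c       ┃        
─────────────────────────┃        
01-15 00:00:00.943 [ERROR┃        
01-15 00:00:04.059 [WARN]┃        
01-15 00:00:06.229 [WARN]┃━━┓     
01-15 00:00:10.613 [WARN]┃  ┃     
01-15 00:00:13.047 [DEBUG┃──┨     
01-15 00:00:15.694 [INFO]┃ ▲┃     
01-15 00:00:15.030 [INFO]┃ █┃     
                         ┃ ░┃     
                         ┃ ░┃     
                         ┃ ░┃     
                         ┃ ░┃     


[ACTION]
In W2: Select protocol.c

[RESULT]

━━━━━━━━━━━━━━━━━━━━━━━━━┓        
ontainer                 ┃        
─────────────────────────┨        
g.log │[protocol.c]      ┃        
─────────────────────────┃        
ude <string.h>           ┃        
ude <stdlib.h>           ┃        
ude <stdio.h>            ┃━━┓     
ude <math.h>             ┃  ┃     
                         ┃──┨     
ne MAX_COUNT 1387        ┃ ▲┃     
ef struct {              ┃ █┃     
                         ┃ ░┃     
                         ┃ ░┃     
                         ┃ ░┃     
                         ┃ ░┃     


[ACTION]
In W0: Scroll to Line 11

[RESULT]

━━━━━━━━━━━━━━━━━━━━━━━━━┓        
ontainer                 ┃        
─────────────────────────┨        
g.log │[protocol.c]      ┃        
─────────────────────────┃        
ude <string.h>           ┃        
ude <stdlib.h>           ┃        
ude <stdio.h>            ┃━━┓     
ude <math.h>             ┃  ┃     
                         ┃──┨     
ne MAX_COUNT 1387        ┃ ▲┃     
ef struct {              ┃ ░┃     
                         ┃ ░┃     
                         ┃ ░┃     
                         ┃ ░┃     
                         ┃ ░┃     


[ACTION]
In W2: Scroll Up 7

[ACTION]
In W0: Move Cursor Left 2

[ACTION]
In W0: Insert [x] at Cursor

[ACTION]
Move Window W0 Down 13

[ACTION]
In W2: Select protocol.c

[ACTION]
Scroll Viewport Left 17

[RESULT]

  ┏━━━━━━━━━━━━━━━━━━━━━━━━━━━━━━┓
  ┃ TabContainer                 ┃
  ┠──────────────────────────────┨
  ┃ debug.log │[protocol.c]      ┃
  ┃──────────────────────────────┃
  ┃#include <string.h>           ┃
  ┃#include <stdlib.h>           ┃
 ┏┃#include <stdio.h>            ┃
 ┃┃#include <math.h>             ┃
 ┠┃                              ┃
 ┃┃#define MAX_COUNT 1387        ┃
 ┃┃typedef struct {              ┃
 ┃┃                              ┃
 ┃┃                              ┃
 ┃┃                              ┃
 ┃┃                              ┃


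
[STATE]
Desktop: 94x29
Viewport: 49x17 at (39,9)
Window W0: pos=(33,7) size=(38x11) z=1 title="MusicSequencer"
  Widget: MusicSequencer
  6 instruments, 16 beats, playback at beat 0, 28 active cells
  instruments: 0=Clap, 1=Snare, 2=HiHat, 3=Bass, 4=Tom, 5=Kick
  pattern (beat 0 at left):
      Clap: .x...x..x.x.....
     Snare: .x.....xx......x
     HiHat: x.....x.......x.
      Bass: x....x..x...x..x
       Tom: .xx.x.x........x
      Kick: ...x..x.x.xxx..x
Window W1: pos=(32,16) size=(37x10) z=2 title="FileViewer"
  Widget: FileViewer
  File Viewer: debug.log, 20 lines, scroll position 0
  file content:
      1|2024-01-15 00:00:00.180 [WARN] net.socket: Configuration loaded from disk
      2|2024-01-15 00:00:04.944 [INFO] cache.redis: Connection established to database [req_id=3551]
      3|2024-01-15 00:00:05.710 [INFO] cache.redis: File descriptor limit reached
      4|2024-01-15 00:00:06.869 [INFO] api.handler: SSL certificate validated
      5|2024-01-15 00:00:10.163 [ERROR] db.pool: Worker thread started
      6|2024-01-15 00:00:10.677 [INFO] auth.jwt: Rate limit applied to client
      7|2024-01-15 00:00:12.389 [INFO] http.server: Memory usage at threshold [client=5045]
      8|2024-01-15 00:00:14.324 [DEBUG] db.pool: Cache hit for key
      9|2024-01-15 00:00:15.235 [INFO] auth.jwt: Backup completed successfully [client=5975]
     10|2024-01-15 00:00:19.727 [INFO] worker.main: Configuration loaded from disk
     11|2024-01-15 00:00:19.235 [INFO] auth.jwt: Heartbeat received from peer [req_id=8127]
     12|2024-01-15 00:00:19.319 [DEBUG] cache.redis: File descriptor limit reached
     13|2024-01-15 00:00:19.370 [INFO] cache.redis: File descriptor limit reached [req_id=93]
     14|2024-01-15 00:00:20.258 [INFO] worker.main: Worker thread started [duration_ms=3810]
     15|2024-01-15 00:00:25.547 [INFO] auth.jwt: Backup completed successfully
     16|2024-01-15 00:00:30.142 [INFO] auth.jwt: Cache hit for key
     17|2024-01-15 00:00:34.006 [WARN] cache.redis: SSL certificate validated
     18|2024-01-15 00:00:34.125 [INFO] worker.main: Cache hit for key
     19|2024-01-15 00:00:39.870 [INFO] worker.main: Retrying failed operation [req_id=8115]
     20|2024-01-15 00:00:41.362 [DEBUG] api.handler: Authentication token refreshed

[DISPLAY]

───────────────────────────────┨                 
 ▼123456789012345              ┃                 
p·█···█··█·█·····              ┃                 
e·█·····██······█              ┃                 
t█·····█·······█·              ┃                 
s█····█··█···█··█              ┃                 
m·██·█·█········█              ┃                 
━━━━━━━━━━━━━━━━━━━━━━━━━━━━━┓ ┃                 
iewer                        ┃━┛                 
─────────────────────────────┨                   
1-15 00:00:00.180 [WARN] net▲┃                   
1-15 00:00:04.944 [INFO] cac█┃                   
1-15 00:00:05.710 [INFO] cac░┃                   
1-15 00:00:06.869 [INFO] api░┃                   
1-15 00:00:10.163 [ERROR] db░┃                   
1-15 00:00:10.677 [INFO] aut▼┃                   
━━━━━━━━━━━━━━━━━━━━━━━━━━━━━┛                   


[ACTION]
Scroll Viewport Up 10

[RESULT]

                                                 
                                                 
                                                 
                                                 
                                                 
                                                 
                                                 
━━━━━━━━━━━━━━━━━━━━━━━━━━━━━━━┓                 
cSequencer                     ┃                 
───────────────────────────────┨                 
 ▼123456789012345              ┃                 
p·█···█··█·█·····              ┃                 
e·█·····██······█              ┃                 
t█·····█·······█·              ┃                 
s█····█··█···█··█              ┃                 
m·██·█·█········█              ┃                 
━━━━━━━━━━━━━━━━━━━━━━━━━━━━━┓ ┃                 


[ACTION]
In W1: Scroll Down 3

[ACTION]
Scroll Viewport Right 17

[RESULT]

                                                 
                                                 
                                                 
                                                 
                                                 
                                                 
                                                 
━━━━━━━━━━━━━━━━━━━━━━━━━┓                       
ncer                     ┃                       
─────────────────────────┨                       
56789012345              ┃                       
█··█·█·····              ┃                       
··██······█              ┃                       
·█·······█·              ┃                       
█··█···█··█              ┃                       
·█········█              ┃                       
━━━━━━━━━━━━━━━━━━━━━━━┓ ┃                       


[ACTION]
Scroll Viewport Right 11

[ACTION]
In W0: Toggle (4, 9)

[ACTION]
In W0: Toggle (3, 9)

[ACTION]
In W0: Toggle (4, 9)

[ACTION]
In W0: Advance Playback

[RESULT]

                                                 
                                                 
                                                 
                                                 
                                                 
                                                 
                                                 
━━━━━━━━━━━━━━━━━━━━━━━━━┓                       
ncer                     ┃                       
─────────────────────────┨                       
56789012345              ┃                       
█··█·█·····              ┃                       
··██······█              ┃                       
·█·······█·              ┃                       
█··██··█··█              ┃                       
·█········█              ┃                       
━━━━━━━━━━━━━━━━━━━━━━━┓ ┃                       


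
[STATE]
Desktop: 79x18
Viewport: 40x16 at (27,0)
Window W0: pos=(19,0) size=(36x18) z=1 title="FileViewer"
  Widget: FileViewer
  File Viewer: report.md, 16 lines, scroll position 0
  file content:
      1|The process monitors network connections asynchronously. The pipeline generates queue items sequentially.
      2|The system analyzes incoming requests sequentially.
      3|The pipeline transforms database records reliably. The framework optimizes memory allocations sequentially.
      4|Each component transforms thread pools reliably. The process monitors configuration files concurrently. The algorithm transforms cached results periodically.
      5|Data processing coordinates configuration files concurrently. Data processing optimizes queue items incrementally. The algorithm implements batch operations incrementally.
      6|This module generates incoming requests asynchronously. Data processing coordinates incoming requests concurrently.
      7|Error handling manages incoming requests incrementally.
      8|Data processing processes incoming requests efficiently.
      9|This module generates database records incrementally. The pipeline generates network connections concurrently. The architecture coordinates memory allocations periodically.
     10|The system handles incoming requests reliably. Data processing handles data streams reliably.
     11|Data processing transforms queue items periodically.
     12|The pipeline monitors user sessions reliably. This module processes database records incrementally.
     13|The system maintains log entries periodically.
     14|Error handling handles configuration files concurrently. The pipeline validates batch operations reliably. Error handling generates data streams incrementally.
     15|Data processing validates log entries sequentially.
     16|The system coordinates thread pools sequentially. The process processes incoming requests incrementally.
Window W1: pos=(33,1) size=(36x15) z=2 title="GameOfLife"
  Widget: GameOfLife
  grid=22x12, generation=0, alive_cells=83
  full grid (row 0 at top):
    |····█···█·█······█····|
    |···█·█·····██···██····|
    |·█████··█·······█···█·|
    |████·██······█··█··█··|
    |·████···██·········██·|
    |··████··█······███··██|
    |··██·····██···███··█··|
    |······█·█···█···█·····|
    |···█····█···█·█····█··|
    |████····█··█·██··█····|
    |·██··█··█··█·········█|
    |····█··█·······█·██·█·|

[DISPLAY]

━━━━━━━━━━━━━━━━━━━━━━━━━━━┓            
ewer  ┏━━━━━━━━━━━━━━━━━━━━━━━━━━━━━━━━━
──────┃ GameOfLife                      
cess m┠─────────────────────────────────
tem an┃Gen: 0                           
eline ┃···█·█·····██···██····           
mponen┃·█████··█·······█···█·           
ocessi┃████·██······█··█··█··           
dule g┃·████···██·········██·           
andlin┃··████··█······███··██           
ocessi┃··██·····██···███··█··           
dule g┃······█·█···█···█·····           
tem ha┃···█····█···█·█····█··           
ocessi┃████····█··█·██··█····           
eline ┃·██··█··█··█·········█           
tem ma┗━━━━━━━━━━━━━━━━━━━━━━━━━━━━━━━━━


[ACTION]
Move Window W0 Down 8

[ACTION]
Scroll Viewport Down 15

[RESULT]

──────┃ GameOfLife                      
cess m┠─────────────────────────────────
tem an┃Gen: 0                           
eline ┃···█·█·····██···██····           
mponen┃·█████··█·······█···█·           
ocessi┃████·██······█··█··█··           
dule g┃·████···██·········██·           
andlin┃··████··█······███··██           
ocessi┃··██·····██···███··█··           
dule g┃······█·█···█···█·····           
tem ha┃···█····█···█·█····█··           
ocessi┃████····█··█·██··█····           
eline ┃·██··█··█··█·········█           
tem ma┗━━━━━━━━━━━━━━━━━━━━━━━━━━━━━━━━━
andling handles configurat▼┃            
━━━━━━━━━━━━━━━━━━━━━━━━━━━┛            


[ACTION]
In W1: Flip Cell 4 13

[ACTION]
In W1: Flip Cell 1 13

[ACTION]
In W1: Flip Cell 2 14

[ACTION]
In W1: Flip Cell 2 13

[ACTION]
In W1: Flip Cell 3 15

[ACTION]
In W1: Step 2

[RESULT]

──────┃ GameOfLife                      
cess m┠─────────────────────────────────
tem an┃Gen: 2                           
eline ┃··········██·███·█····           
mponen┃······██·███·····█····           
ocessi┃██····█··█······██·██·           
dule g┃·····█····█········█··           
andlin┃·····█····█······█···█           
ocessi┃··███·····█····█·█····           
dule g┃·█·██·█····██·█·······           
tem ha┃·█·········█··········           
ocessi┃█████······█····██····           
eline ┃···██··█·█··█·██·█····           
tem ma┗━━━━━━━━━━━━━━━━━━━━━━━━━━━━━━━━━
andling handles configurat▼┃            
━━━━━━━━━━━━━━━━━━━━━━━━━━━┛            


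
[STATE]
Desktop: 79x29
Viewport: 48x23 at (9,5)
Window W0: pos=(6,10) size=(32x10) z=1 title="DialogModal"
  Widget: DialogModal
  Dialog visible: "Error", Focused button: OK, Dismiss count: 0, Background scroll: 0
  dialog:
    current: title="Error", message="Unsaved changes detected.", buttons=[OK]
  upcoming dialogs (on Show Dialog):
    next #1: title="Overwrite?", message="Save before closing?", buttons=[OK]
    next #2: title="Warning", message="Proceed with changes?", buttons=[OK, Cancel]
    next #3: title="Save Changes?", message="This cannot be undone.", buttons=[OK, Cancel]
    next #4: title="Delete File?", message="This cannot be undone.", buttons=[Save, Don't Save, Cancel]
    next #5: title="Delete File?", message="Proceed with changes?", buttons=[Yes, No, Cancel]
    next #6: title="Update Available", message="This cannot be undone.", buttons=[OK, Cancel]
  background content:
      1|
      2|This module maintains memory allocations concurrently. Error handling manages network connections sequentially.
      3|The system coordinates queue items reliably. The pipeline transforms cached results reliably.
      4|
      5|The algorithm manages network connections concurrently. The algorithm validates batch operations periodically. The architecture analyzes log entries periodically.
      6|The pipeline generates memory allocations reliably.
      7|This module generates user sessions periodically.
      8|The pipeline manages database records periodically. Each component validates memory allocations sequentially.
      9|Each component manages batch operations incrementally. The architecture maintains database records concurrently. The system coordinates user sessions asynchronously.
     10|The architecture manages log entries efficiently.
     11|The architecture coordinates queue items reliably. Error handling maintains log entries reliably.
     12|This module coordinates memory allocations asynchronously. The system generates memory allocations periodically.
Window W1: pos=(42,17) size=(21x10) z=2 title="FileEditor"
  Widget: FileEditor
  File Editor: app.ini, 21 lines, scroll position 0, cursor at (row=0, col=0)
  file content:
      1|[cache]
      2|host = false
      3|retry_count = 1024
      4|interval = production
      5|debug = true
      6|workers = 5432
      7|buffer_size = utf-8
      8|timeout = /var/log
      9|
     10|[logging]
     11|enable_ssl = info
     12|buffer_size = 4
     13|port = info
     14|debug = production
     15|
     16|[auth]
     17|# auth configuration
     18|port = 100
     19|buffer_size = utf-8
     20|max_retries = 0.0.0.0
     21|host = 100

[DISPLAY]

                                                
                                                
                                                
                                                
                                                
━━━━━━━━━━━━━━━━━━━━━━━━━━━━┓                   
ialogModal                  ┃                   
────────────────────────────┨                   
┌────────────────────────┐  ┃                   
│         Error          │ a┃                   
│Unsaved changes detected│ i┃                   
│          [OK]          │  ┃                   
└────────────────────────┘k ┃    ┏━━━━━━━━━━━━━━
e pipeline generates memory ┃    ┃ FileEditor   
━━━━━━━━━━━━━━━━━━━━━━━━━━━━┛    ┠──────────────
                                 ┃█cache]       
                                 ┃host = false  
                                 ┃retry_count = 
                                 ┃interval = pro
                                 ┃debug = true  
                                 ┃workers = 5432
                                 ┗━━━━━━━━━━━━━━
                                                


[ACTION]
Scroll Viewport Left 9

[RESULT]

                                                
                                                
                                                
                                                
                                                
      ┏━━━━━━━━━━━━━━━━━━━━━━━━━━━━━━┓          
      ┃ DialogModal                  ┃          
      ┠──────────────────────────────┨          
      ┃  ┌────────────────────────┐  ┃          
      ┃Th│         Error          │ a┃          
      ┃Th│Unsaved changes detected│ i┃          
      ┃  │          [OK]          │  ┃          
      ┃Th└────────────────────────┘k ┃    ┏━━━━━
      ┃The pipeline generates memory ┃    ┃ File
      ┗━━━━━━━━━━━━━━━━━━━━━━━━━━━━━━┛    ┠─────
                                          ┃█cach
                                          ┃host 
                                          ┃retry
                                          ┃inter
                                          ┃debug
                                          ┃worke
                                          ┗━━━━━
                                                


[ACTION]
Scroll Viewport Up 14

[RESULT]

                                                
                                                
                                                
                                                
                                                
                                                
                                                
                                                
                                                
                                                
      ┏━━━━━━━━━━━━━━━━━━━━━━━━━━━━━━┓          
      ┃ DialogModal                  ┃          
      ┠──────────────────────────────┨          
      ┃  ┌────────────────────────┐  ┃          
      ┃Th│         Error          │ a┃          
      ┃Th│Unsaved changes detected│ i┃          
      ┃  │          [OK]          │  ┃          
      ┃Th└────────────────────────┘k ┃    ┏━━━━━
      ┃The pipeline generates memory ┃    ┃ File
      ┗━━━━━━━━━━━━━━━━━━━━━━━━━━━━━━┛    ┠─────
                                          ┃█cach
                                          ┃host 
                                          ┃retry
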